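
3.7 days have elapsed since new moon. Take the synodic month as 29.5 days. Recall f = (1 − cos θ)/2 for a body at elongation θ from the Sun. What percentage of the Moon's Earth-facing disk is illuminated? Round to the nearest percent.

Phase angle: θ = 360°·(3.7 d)/(29.5 d) = 45.2°.
Illuminated fraction = (1 − cos 45.2°)/2 = (1 − 0.705)/2 ≈ 0.147, so 15%.

15%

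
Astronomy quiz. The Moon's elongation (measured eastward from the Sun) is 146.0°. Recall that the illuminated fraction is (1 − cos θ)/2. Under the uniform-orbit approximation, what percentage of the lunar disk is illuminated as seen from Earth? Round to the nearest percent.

Half-versine of 146.0°: (1 − (-0.829))/2 = 0.915, i.e. 91%.

91%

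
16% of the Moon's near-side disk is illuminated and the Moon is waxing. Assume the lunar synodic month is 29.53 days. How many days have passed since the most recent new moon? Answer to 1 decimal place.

cos θ = 1 − 2f = 0.680, giving a principal value of 47.2°.
Before full moon the principal value applies: θ = 47.2°.
Age = 29.53 × 47.2°/360° ≈ 3.87 days.

3.9 days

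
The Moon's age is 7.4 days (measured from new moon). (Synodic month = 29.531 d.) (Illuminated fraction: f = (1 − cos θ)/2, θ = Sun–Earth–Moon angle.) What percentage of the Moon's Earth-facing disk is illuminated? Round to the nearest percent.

50%

Elongation θ = 360° × 7.4/29.531 ≈ 90.2°.
cos 90.2° = (-0.004), so f = (1 − (-0.004))/2 = 0.502, so 50%.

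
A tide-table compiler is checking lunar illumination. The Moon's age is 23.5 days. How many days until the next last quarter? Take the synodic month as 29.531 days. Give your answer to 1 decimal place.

28.2 days

Last quarter occurs at elongation 270°, i.e. at age 29.531 × 270/360 = 22.148 d.
This lunation's last quarter (22.148 d) has passed, so add one period: 51.679 − 23.5 = 28.179 days.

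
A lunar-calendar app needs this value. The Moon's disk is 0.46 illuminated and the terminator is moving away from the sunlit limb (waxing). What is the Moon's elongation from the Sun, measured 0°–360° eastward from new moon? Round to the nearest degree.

85°

Invert f = (1 − cos θ)/2 to get cos θ = 1 − 2(0.46) = 0.080, hence θ₀ = arccos 0.080 = 85.4°.
Before full moon the principal value applies: θ = 85.4°.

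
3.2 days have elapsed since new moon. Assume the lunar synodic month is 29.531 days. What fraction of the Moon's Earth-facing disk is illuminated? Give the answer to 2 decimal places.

0.11

Elongation θ = 360° × 3.2/29.531 ≈ 39.0°.
With cos θ = 0.777, the lit fraction is (1 − 0.777)/2 ≈ 0.111.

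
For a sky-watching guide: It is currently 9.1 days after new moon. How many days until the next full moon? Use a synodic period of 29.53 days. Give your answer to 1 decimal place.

5.7 days

Full moon is 0.5 of the way through the cycle: age 0.5 × 29.53 = 14.765 d.
That is 14.765 − 9.1 = 5.665 days ahead.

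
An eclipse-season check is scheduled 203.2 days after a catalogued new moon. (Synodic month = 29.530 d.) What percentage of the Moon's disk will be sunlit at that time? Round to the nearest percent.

13%

Reduce mod P: 203.2 − 6×29.530 = 26.02 d into the current lunation.
Elongation θ = 360° × 26.02/29.530 ≈ 317.2°.
Illuminated fraction = (1 − cos 317.2°)/2 = (1 − 0.734)/2 ≈ 0.133, so 13%.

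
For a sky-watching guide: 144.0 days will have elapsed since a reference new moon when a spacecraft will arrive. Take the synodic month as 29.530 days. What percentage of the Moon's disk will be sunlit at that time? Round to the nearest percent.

144.0/29.530 = 4.876 lunations, so 4 complete cycles and 25.88 d into the next.
Phase angle: θ = 360°·(25.88 d)/(29.530 d) = 315.5°.
cos 315.5° = 0.713, so f = (1 − 0.713)/2 = 0.143, so 14%.

14%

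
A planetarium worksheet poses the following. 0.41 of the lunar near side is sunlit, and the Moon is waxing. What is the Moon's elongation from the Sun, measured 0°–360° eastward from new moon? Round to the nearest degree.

Invert f = (1 − cos θ)/2 to get cos θ = 1 − 2(0.41) = 0.180, hence θ₀ = arccos 0.180 = 79.6°.
Before full moon the principal value applies: θ = 79.6°.

80°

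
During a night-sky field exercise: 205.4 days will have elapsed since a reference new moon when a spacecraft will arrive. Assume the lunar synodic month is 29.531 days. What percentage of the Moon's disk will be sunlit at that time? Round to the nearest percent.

2%

205.4/29.531 = 6.955 lunations, so 6 complete cycles and 28.21 d into the next.
The Moon has covered 28.21/29.531 of its cycle, so θ ≈ 360° × 28.21/29.531 = 343.9°.
cos 343.9° = 0.961, so f = (1 − 0.961)/2 = 0.020, so 2%.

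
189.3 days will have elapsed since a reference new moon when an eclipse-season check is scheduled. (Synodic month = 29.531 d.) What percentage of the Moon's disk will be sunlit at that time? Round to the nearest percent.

92%

Reduce mod P: 189.3 − 6×29.531 = 12.11 d into the current lunation.
Elongation θ = 360° × 12.11/29.531 ≈ 147.7°.
cos 147.7° = (-0.845), so f = (1 − (-0.845))/2 = 0.923, so 92%.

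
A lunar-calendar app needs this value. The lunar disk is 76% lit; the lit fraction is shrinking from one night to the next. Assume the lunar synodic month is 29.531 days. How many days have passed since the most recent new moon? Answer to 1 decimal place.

cos θ = 1 − 2f = -0.520, giving a principal value of 121.3°.
Since the Moon is past full (waning), take the reflex angle: θ = 360° − 121.3° = 238.7°.
Age = 29.531 × 238.7°/360° ≈ 19.58 days.

19.6 days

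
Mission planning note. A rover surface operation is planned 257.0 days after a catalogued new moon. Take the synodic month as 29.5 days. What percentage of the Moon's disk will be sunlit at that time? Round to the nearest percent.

62%

257.0 d spans 8 complete synodic months (8 × 29.5 = 236.00 d) plus 21.00 d.
Elongation θ = 360° × 21.00/29.5 ≈ 256.3°.
With cos θ = (-0.237), the lit fraction is (1 − (-0.237))/2 ≈ 0.619, so 62%.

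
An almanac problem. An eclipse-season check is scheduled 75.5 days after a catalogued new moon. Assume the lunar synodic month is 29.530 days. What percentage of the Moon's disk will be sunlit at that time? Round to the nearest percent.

97%

75.5/29.530 = 2.557 lunations, so 2 complete cycles and 16.44 d into the next.
The Moon has covered 16.44/29.530 of its cycle, so θ ≈ 360° × 16.44/29.530 = 200.4°.
With cos θ = (-0.937), the lit fraction is (1 − (-0.937))/2 ≈ 0.969, so 97%.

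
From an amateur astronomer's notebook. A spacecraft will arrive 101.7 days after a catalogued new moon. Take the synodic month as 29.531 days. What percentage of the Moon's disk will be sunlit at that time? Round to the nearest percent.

97%

101.7/29.531 = 3.444 lunations, so 3 complete cycles and 13.11 d into the next.
Phase angle: θ = 360°·(13.11 d)/(29.531 d) = 159.8°.
cos 159.8° = (-0.938), so f = (1 − (-0.938))/2 = 0.969, so 97%.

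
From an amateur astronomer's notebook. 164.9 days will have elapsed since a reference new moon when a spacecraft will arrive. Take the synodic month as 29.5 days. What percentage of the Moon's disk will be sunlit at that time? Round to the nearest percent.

164.9/29.5 = 5.590 lunations, so 5 complete cycles and 17.40 d into the next.
Elongation θ = 360° × 17.40/29.5 ≈ 212.3°.
cos 212.3° = (-0.845), so f = (1 − (-0.845))/2 = 0.922, so 92%.

92%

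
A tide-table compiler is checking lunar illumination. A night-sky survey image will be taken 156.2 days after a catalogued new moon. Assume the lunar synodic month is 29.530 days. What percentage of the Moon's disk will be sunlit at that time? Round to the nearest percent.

62%

156.2/29.530 = 5.290 lunations, so 5 complete cycles and 8.55 d into the next.
The Moon has covered 8.55/29.530 of its cycle, so θ ≈ 360° × 8.55/29.530 = 104.2°.
With cos θ = (-0.246), the lit fraction is (1 − (-0.246))/2 ≈ 0.623, so 62%.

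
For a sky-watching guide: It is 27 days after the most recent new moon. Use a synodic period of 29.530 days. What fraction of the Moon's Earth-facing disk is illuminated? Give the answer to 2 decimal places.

Elongation θ = 360° × 27/29.530 ≈ 329.2°.
cos 329.2° = 0.859, so f = (1 − 0.859)/2 = 0.071.

0.07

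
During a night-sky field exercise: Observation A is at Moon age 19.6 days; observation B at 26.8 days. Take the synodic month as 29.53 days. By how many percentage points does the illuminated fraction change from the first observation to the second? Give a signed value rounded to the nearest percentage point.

-68 percentage points

First observation: θ = 360°·19.6/29.53 = 238.9°, so f = 0.758.
Second observation: θ = 326.7°, f = 0.082.
Δf = 0.082 − 0.758 = -0.676, i.e. -68 pp.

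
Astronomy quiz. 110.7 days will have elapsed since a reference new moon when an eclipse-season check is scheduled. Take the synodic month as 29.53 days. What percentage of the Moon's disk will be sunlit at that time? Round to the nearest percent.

50%

Reduce mod P: 110.7 − 3×29.53 = 22.11 d into the current lunation.
Phase angle: θ = 360°·(22.11 d)/(29.53 d) = 269.5°.
Illuminated fraction = (1 − cos 269.5°)/2 = (1 − (-0.008))/2 ≈ 0.504, so 50%.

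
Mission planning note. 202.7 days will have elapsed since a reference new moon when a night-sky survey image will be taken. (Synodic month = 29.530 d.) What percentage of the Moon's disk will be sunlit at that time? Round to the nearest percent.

202.7/29.530 = 6.864 lunations, so 6 complete cycles and 25.52 d into the next.
The Moon has covered 25.52/29.530 of its cycle, so θ ≈ 360° × 25.52/29.530 = 311.1°.
Illuminated fraction = (1 − cos 311.1°)/2 = (1 − 0.658)/2 ≈ 0.171, so 17%.

17%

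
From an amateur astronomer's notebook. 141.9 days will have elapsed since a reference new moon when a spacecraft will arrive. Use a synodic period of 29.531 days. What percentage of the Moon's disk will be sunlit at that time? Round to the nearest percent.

141.9 d spans 4 complete synodic months (4 × 29.531 = 118.12 d) plus 23.78 d.
Phase angle: θ = 360°·(23.78 d)/(29.531 d) = 289.8°.
With cos θ = 0.339, the lit fraction is (1 − 0.339)/2 ≈ 0.330, so 33%.

33%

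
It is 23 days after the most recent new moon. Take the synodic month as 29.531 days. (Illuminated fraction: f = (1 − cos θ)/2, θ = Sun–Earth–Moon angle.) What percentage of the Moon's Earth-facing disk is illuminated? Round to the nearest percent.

Phase angle: θ = 360°·(23 d)/(29.531 d) = 280.4°.
With cos θ = 0.180, the lit fraction is (1 − 0.180)/2 ≈ 0.410, so 41%.

41%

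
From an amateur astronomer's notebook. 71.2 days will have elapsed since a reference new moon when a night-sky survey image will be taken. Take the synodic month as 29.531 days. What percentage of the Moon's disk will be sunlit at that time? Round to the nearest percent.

92%

Reduce mod P: 71.2 − 2×29.531 = 12.14 d into the current lunation.
Elongation θ = 360° × 12.14/29.531 ≈ 148.0°.
With cos θ = (-0.848), the lit fraction is (1 − (-0.848))/2 ≈ 0.924, so 92%.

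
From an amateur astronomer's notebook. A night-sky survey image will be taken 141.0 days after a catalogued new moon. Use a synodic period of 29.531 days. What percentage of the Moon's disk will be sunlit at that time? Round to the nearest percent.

141.0 d spans 4 complete synodic months (4 × 29.531 = 118.12 d) plus 22.88 d.
Phase angle: θ = 360°·(22.88 d)/(29.531 d) = 278.9°.
cos 278.9° = 0.154, so f = (1 − 0.154)/2 = 0.423, so 42%.

42%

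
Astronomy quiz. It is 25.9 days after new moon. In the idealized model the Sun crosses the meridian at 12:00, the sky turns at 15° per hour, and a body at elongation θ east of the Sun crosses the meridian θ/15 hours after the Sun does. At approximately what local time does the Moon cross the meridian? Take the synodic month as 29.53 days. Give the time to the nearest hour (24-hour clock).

Phase angle: θ = 360°·(25.9 d)/(29.53 d) = 315.7°.
Delay after the Sun = 315.7° / (15°/h) ≈ 21.05 h.
12:00 + 21.05 h ≈ 09:03 → 09:00 to the nearest hour.

09:00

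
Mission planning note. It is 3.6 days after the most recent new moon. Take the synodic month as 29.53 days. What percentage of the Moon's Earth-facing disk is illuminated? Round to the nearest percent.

14%

Elongation θ = 360° × 3.6/29.53 ≈ 43.9°.
Illuminated fraction = (1 − cos 43.9°)/2 = (1 − 0.721)/2 ≈ 0.140, so 14%.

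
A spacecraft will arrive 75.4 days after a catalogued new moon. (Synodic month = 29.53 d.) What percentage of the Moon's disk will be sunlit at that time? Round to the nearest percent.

97%

75.4 d spans 2 complete synodic months (2 × 29.53 = 59.06 d) plus 16.34 d.
Elongation θ = 360° × 16.34/29.53 ≈ 199.2°.
With cos θ = (-0.944), the lit fraction is (1 − (-0.944))/2 ≈ 0.972, so 97%.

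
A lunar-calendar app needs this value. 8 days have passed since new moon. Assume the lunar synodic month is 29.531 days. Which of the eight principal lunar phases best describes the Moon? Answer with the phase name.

At 8/29.531 of the cycle, θ ≈ 98° — the first quarter range.

first quarter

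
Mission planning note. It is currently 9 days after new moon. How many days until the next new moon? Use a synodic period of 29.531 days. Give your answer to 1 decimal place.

20.5 days

The next new moon completes the synodic month: 29.531 − 9 = 20.531 days.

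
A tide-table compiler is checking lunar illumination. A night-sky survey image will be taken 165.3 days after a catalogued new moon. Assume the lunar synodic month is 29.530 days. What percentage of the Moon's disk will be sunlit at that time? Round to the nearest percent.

91%

Reduce mod P: 165.3 − 5×29.530 = 17.65 d into the current lunation.
Phase angle: θ = 360°·(17.65 d)/(29.530 d) = 215.2°.
Illuminated fraction = (1 − cos 215.2°)/2 = (1 − (-0.817))/2 ≈ 0.909, so 91%.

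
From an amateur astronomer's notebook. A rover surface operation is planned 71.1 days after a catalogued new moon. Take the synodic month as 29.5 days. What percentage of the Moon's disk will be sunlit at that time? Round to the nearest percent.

Reduce mod P: 71.1 − 2×29.5 = 12.10 d into the current lunation.
The Moon has covered 12.10/29.5 of its cycle, so θ ≈ 360° × 12.10/29.5 = 147.7°.
Illuminated fraction = (1 − cos 147.7°)/2 = (1 − (-0.845))/2 ≈ 0.922, so 92%.

92%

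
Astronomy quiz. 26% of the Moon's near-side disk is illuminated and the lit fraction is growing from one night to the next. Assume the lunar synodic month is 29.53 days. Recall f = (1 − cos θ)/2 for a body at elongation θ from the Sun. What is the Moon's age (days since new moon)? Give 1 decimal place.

5.0 days

cos θ = 1 − 2f = 0.480, giving a principal value of 61.3°.
The Moon is waxing (0°–180°), so θ = 61.3° directly.
Age = 29.53 × 61.3°/360° ≈ 5.03 days.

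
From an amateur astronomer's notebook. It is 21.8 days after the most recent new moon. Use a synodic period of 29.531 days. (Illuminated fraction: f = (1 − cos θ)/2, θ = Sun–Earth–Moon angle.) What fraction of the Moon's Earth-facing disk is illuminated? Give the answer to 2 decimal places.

0.54

Phase angle: θ = 360°·(21.8 d)/(29.531 d) = 265.8°.
With cos θ = (-0.074), the lit fraction is (1 − (-0.074))/2 ≈ 0.537.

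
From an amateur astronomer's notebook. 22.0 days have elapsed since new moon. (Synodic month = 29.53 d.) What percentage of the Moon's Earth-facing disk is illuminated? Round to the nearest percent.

The Moon has covered 22.0/29.53 of its cycle, so θ ≈ 360° × 22.0/29.53 = 268.2°.
cos 268.2° = (-0.031), so f = (1 − (-0.031))/2 = 0.516, so 52%.

52%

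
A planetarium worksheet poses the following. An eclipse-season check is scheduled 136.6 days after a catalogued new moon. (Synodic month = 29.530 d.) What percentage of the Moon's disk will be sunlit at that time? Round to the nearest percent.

136.6/29.530 = 4.626 lunations, so 4 complete cycles and 18.48 d into the next.
Elongation θ = 360° × 18.48/29.530 ≈ 225.3°.
Illuminated fraction = (1 − cos 225.3°)/2 = (1 − (-0.704))/2 ≈ 0.852, so 85%.

85%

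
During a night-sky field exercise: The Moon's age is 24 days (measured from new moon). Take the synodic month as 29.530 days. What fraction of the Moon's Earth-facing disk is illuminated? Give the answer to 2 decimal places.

The Moon has covered 24/29.530 of its cycle, so θ ≈ 360° × 24/29.530 = 292.6°.
With cos θ = 0.384, the lit fraction is (1 − 0.384)/2 ≈ 0.308.

0.31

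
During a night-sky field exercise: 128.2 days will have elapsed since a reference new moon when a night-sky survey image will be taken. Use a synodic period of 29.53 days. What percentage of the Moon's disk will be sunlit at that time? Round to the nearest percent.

77%

128.2/29.53 = 4.341 lunations, so 4 complete cycles and 10.08 d into the next.
Elongation θ = 360° × 10.08/29.53 ≈ 122.9°.
cos 122.9° = (-0.543), so f = (1 − (-0.543))/2 = 0.771, so 77%.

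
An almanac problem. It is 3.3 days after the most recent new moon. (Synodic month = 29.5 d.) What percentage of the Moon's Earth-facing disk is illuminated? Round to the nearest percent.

Elongation θ = 360° × 3.3/29.5 ≈ 40.3°.
Illuminated fraction = (1 − cos 40.3°)/2 = (1 − 0.763)/2 ≈ 0.119, so 12%.

12%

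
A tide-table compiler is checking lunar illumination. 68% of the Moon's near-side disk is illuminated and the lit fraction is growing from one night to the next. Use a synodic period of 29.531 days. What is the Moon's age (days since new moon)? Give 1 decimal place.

Invert f = (1 − cos θ)/2 to get cos θ = 1 − 2(0.68) = -0.360, hence θ₀ = arccos -0.360 = 111.1°.
Waxing ⇒ before full, so θ = 111.1°.
That fraction of the synodic month is 111.1/360 × 29.531 d ≈ 9.11 d.

9.1 days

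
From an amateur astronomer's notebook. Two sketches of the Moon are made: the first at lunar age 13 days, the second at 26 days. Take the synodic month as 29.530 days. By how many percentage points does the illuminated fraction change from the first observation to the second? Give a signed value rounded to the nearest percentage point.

θ₁ = 360° × 13/29.530 = 158.5°, f₁ = (1 − cos θ₁)/2 = 0.965.
θ₂ = 360° × 26/29.530 = 317.0°, f₂ = (1 − cos θ₂)/2 = 0.135.
Change = f₂ − f₁ = -0.831 → -83 percentage points.

-83 pp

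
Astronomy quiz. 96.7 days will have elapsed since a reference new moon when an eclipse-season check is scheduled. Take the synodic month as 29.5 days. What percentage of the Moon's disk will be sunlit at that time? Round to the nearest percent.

59%

96.7/29.5 = 3.278 lunations, so 3 complete cycles and 8.20 d into the next.
Elongation θ = 360° × 8.20/29.5 ≈ 100.1°.
Illuminated fraction = (1 − cos 100.1°)/2 = (1 − (-0.175))/2 ≈ 0.587, so 59%.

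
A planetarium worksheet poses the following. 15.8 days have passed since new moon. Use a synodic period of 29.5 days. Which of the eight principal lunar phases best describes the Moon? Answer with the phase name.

full moon

At 15.8/29.5 of the cycle, θ ≈ 193° — the full moon range.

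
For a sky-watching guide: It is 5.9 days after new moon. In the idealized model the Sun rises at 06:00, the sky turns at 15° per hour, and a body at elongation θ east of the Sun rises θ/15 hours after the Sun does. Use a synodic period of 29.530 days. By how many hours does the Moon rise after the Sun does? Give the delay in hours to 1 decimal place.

The Moon has covered 5.9/29.530 of its cycle, so θ ≈ 360° × 5.9/29.530 = 71.9°.
The Moon trails the Sun by θ/15 = 71.9/15 ≈ 4.80 hours.
So the Moon rises 4.80 h after the Sun.

4.8 h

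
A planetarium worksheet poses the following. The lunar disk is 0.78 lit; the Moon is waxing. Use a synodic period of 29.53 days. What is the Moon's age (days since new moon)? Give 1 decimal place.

Invert f = (1 − cos θ)/2 to get cos θ = 1 − 2(0.78) = -0.560, hence θ₀ = arccos -0.560 = 124.1°.
Before full moon the principal value applies: θ = 124.1°.
At 360°/29.53 d per day, 124.1° corresponds to 10.18 days.

10.2 days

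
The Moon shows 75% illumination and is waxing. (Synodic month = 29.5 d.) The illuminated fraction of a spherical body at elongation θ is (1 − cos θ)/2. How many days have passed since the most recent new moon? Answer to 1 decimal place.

Invert f = (1 − cos θ)/2 to get cos θ = 1 − 2(0.75) = -0.500, hence θ₀ = arccos -0.500 = 120.0°.
The Moon is waxing (0°–180°), so θ = 120.0° directly.
That fraction of the synodic month is 120.0/360 × 29.5 d ≈ 9.83 d.

9.8 days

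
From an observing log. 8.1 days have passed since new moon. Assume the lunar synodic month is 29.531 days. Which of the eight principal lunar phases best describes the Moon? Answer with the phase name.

At 8.1/29.531 of the cycle, θ ≈ 99° — the first quarter range.

first quarter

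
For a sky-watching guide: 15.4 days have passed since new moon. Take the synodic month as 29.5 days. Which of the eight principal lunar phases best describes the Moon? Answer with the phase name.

full moon

θ ≈ 360° × 15.4/29.5 = 188°, which falls in the full moon sector.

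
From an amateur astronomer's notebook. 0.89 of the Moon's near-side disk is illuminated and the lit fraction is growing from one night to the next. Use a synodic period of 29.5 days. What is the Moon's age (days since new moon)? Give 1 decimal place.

11.6 days

cos θ = 1 − 2f = -0.780, giving a principal value of 141.3°.
Before full moon the principal value applies: θ = 141.3°.
That fraction of the synodic month is 141.3/360 × 29.5 d ≈ 11.58 d.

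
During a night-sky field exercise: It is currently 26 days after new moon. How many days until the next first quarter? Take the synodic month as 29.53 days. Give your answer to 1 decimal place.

First quarter is 0.25 of the way through the cycle: age 0.25 × 29.53 = 7.383 d.
Already past this cycle's first quarter; the next is at 7.383 + 29.53 = 36.913 d, so 36.913 − 26 = 10.913 days.

10.9 days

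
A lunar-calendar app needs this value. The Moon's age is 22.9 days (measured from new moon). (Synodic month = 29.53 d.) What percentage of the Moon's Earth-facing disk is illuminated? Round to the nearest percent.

42%

Phase angle: θ = 360°·(22.9 d)/(29.53 d) = 279.2°.
Illuminated fraction = (1 − cos 279.2°)/2 = (1 − 0.159)/2 ≈ 0.420, so 42%.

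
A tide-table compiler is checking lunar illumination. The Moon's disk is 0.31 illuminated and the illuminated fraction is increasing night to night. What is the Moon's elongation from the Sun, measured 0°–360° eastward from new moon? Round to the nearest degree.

68°

Invert f = (1 − cos θ)/2 to get cos θ = 1 − 2(0.31) = 0.380, hence θ₀ = arccos 0.380 = 67.7°.
Before full moon the principal value applies: θ = 67.7°.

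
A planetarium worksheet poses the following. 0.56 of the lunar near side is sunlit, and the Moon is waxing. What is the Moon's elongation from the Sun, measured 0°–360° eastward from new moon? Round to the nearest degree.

Invert f = (1 − cos θ)/2 to get cos θ = 1 − 2(0.56) = -0.120, hence θ₀ = arccos -0.120 = 96.9°.
Before full moon the principal value applies: θ = 96.9°.

97°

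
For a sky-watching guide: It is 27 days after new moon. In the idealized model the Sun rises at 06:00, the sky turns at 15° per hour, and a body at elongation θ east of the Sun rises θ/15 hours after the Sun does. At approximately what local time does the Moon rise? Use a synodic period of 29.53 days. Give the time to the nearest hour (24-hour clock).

04:00

Phase angle: θ = 360°·(27 d)/(29.53 d) = 329.2°.
At 15° of sky rotation per hour, 329.2° corresponds to a 21.94 h lag.
06:00 + 21.94 h ≈ 03:57 → 04:00 to the nearest hour.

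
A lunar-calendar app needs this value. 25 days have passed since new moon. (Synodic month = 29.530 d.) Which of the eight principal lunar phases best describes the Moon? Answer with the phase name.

At 25/29.530 of the cycle, θ ≈ 305° — the waning crescent range.

waning crescent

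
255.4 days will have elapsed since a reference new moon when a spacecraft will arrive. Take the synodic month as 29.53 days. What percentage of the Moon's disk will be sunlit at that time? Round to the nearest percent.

80%

255.4 d spans 8 complete synodic months (8 × 29.53 = 236.24 d) plus 19.16 d.
Phase angle: θ = 360°·(19.16 d)/(29.53 d) = 233.6°.
With cos θ = (-0.594), the lit fraction is (1 − (-0.594))/2 ≈ 0.797, so 80%.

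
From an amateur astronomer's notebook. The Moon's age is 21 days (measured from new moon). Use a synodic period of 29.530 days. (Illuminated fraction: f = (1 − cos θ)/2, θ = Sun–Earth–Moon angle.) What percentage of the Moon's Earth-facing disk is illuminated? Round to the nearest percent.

62%

Phase angle: θ = 360°·(21 d)/(29.530 d) = 256.0°.
cos 256.0° = (-0.242), so f = (1 − (-0.242))/2 = 0.621, so 62%.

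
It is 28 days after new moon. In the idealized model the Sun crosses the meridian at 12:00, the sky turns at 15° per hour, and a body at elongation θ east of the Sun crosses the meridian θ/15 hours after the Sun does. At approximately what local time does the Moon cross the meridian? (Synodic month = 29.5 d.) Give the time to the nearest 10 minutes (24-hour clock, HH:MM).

10:50

Phase angle: θ = 360°·(28 d)/(29.5 d) = 341.7°.
The Moon trails the Sun by θ/15 = 341.7/15 ≈ 22.78 hours.
12:00 + 22.780 h ≈ 10:47 → 10:50 to the nearest ten minutes.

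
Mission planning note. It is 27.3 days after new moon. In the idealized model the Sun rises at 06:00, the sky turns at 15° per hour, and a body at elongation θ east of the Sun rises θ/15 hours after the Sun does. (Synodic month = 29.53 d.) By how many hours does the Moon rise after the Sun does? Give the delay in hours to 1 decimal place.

22.2 h

Elongation θ = 360° × 27.3/29.53 ≈ 332.8°.
The Moon trails the Sun by θ/15 = 332.8/15 ≈ 22.19 hours.
So the Moon rises 22.19 h after the Sun.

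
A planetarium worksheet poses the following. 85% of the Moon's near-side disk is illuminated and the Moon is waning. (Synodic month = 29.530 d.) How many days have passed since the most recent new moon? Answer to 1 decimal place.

Invert f = (1 − cos θ)/2 to get cos θ = 1 − 2(0.85) = -0.700, hence θ₀ = arccos -0.700 = 134.4°.
Waning ⇒ past full, so θ = 360° − 134.4° = 225.6°.
Age = 29.530 × 225.6°/360° ≈ 18.50 days.

18.5 days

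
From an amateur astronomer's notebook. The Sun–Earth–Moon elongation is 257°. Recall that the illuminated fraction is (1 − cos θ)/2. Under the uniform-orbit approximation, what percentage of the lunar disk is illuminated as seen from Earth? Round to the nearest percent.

61%

Half-versine of 257°: (1 − (-0.225))/2 = 0.612, i.e. 61%.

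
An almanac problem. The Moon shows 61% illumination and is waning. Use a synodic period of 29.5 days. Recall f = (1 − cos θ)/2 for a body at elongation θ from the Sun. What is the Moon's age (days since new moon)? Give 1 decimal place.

From f = (1 − cos θ)/2: cos θ = 1 − 2×0.61 = -0.220; arccos → 102.7°.
Waning ⇒ past full, so θ = 360° − 102.7° = 257.3°.
At 360°/29.5 d per day, 257.3° corresponds to 21.08 days.

21.1 days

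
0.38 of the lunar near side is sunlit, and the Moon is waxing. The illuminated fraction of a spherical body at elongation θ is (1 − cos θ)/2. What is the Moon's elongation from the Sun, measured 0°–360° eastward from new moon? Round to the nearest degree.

76°

cos θ = 1 − 2f = 0.240, giving a principal value of 76.1°.
Before full moon the principal value applies: θ = 76.1°.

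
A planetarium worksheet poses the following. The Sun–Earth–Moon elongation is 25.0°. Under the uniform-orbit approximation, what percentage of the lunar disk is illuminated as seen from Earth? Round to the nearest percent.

cos 25.0° = 0.906, so f = (1 − 0.906)/2 = 0.047, i.e. 5%.

5%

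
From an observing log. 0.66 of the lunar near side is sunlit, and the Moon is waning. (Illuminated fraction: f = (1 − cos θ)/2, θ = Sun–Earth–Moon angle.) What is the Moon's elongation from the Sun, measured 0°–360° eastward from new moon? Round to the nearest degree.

251°

cos θ = 1 − 2f = -0.320, giving a principal value of 108.7°.
Since the Moon is past full (waning), take the reflex angle: θ = 360° − 108.7° = 251.3°.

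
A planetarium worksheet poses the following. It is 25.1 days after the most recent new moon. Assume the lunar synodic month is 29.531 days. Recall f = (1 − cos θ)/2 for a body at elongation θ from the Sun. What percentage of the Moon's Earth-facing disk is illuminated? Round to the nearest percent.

21%

Phase angle: θ = 360°·(25.1 d)/(29.531 d) = 306.0°.
With cos θ = 0.588, the lit fraction is (1 − 0.588)/2 ≈ 0.206, so 21%.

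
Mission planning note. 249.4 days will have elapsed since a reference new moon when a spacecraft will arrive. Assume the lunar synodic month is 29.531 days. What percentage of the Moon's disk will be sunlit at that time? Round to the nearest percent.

249.4 d spans 8 complete synodic months (8 × 29.531 = 236.25 d) plus 13.15 d.
Phase angle: θ = 360°·(13.15 d)/(29.531 d) = 160.3°.
cos 160.3° = (-0.942), so f = (1 − (-0.942))/2 = 0.971, so 97%.

97%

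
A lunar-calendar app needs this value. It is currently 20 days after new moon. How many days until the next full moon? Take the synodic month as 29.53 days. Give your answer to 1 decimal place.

24.3 days

Full moon occurs at elongation 180°, i.e. at age 29.53 × 180/360 = 14.765 d.
This lunation's full moon (14.765 d) has passed, so add one period: 44.295 − 20 = 24.295 days.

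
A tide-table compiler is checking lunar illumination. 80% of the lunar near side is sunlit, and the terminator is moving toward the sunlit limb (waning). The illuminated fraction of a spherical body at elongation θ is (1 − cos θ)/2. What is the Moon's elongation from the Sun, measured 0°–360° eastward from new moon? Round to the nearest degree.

Invert f = (1 − cos θ)/2 to get cos θ = 1 − 2(0.80) = -0.600, hence θ₀ = arccos -0.600 = 126.9°.
Waning ⇒ past full, so θ = 360° − 126.9° = 233.1°.

233°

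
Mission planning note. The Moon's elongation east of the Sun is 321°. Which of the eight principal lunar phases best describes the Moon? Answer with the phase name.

The waning crescent sector spans roughly 292°–338°; 321° falls inside it.

waning crescent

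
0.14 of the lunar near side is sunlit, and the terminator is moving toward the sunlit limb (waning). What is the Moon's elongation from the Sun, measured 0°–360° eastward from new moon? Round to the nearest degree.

Invert f = (1 − cos θ)/2 to get cos θ = 1 − 2(0.14) = 0.720, hence θ₀ = arccos 0.720 = 43.9°.
A waning Moon lies in 180°–360°, so θ = 360° − 43.9° = 316.1°.

316°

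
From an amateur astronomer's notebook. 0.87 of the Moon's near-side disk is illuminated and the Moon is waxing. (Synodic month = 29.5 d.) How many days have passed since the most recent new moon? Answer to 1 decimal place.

11.3 days

From f = (1 − cos θ)/2: cos θ = 1 − 2×0.87 = -0.740; arccos → 137.7°.
Before full moon the principal value applies: θ = 137.7°.
That fraction of the synodic month is 137.7/360 × 29.5 d ≈ 11.29 d.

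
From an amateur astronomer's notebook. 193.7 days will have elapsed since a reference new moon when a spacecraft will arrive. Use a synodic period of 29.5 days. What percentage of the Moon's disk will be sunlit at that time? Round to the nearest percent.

96%

Reduce mod P: 193.7 − 6×29.5 = 16.70 d into the current lunation.
Elongation θ = 360° × 16.70/29.5 ≈ 203.8°.
With cos θ = (-0.915), the lit fraction is (1 − (-0.915))/2 ≈ 0.957, so 96%.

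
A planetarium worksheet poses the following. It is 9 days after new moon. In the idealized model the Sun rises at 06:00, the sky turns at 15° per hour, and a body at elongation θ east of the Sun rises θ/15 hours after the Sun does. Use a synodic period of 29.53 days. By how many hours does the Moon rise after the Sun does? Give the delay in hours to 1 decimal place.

Elongation θ = 360° × 9/29.53 ≈ 109.7°.
At 15° of sky rotation per hour, 109.7° corresponds to a 7.31 h lag.
So the Moon rises 7.31 h after the Sun.

7.3 h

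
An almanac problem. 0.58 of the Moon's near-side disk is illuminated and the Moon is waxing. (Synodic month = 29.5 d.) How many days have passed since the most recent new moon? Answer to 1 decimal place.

From f = (1 − cos θ)/2: cos θ = 1 − 2×0.58 = -0.160; arccos → 99.2°.
The Moon is waxing (0°–180°), so θ = 99.2° directly.
That fraction of the synodic month is 99.2/360 × 29.5 d ≈ 8.13 d.

8.1 days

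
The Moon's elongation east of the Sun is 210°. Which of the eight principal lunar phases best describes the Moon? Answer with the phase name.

waning gibbous

The waning gibbous sector spans roughly 202°–248°; 210° falls inside it.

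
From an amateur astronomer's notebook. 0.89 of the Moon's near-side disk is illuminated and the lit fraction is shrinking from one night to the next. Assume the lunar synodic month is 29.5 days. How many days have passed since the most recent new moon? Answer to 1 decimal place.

17.9 days

cos θ = 1 − 2f = -0.780, giving a principal value of 141.3°.
Since the Moon is past full (waning), take the reflex angle: θ = 360° − 141.3° = 218.7°.
That fraction of the synodic month is 218.7/360 × 29.5 d ≈ 17.92 d.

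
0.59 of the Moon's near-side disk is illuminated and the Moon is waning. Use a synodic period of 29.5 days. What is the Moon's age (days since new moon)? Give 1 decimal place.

21.3 days

From f = (1 − cos θ)/2: cos θ = 1 − 2×0.59 = -0.180; arccos → 100.4°.
Since the Moon is past full (waning), take the reflex angle: θ = 360° − 100.4° = 259.6°.
That fraction of the synodic month is 259.6/360 × 29.5 d ≈ 21.28 d.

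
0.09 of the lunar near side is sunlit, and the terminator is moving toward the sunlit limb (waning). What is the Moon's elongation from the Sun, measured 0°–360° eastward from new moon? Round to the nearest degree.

325°

From f = (1 − cos θ)/2: cos θ = 1 − 2×0.09 = 0.820; arccos → 34.9°.
Waning ⇒ past full, so θ = 360° − 34.9° = 325.1°.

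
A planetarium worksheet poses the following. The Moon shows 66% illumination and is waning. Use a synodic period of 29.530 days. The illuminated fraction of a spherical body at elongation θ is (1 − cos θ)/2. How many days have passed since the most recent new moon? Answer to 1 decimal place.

cos θ = 1 − 2f = -0.320, giving a principal value of 108.7°.
Since the Moon is past full (waning), take the reflex angle: θ = 360° − 108.7° = 251.3°.
Age = 29.530 × 251.3°/360° ≈ 20.62 days.

20.6 days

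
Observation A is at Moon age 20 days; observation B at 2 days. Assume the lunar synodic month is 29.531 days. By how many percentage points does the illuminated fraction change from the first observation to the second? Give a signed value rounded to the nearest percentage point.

θ₁ = 360° × 20/29.531 = 243.8°, f₁ = (1 − cos θ₁)/2 = 0.721.
θ₂ = 360° × 2/29.531 = 24.4°, f₂ = (1 − cos θ₂)/2 = 0.045.
Change = f₂ − f₁ = -0.676 → -68 percentage points.

-68 percentage points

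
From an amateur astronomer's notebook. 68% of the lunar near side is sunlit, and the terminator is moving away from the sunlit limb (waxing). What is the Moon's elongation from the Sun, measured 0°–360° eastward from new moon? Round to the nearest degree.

From f = (1 − cos θ)/2: cos θ = 1 − 2×0.68 = -0.360; arccos → 111.1°.
Waxing ⇒ before full, so θ = 111.1°.

111°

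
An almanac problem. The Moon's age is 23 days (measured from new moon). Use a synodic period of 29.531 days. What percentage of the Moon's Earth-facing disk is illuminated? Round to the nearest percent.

41%

Elongation θ = 360° × 23/29.531 ≈ 280.4°.
cos 280.4° = 0.180, so f = (1 − 0.180)/2 = 0.410, so 41%.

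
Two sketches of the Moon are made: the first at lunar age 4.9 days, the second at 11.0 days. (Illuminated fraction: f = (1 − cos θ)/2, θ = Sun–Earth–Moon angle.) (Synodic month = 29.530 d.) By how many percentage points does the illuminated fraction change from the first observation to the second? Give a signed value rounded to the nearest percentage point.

First observation: θ = 360°·4.9/29.530 = 59.7°, so f = 0.248.
Second observation: θ = 134.1°, f = 0.848.
Δf = 0.848 − 0.248 = +0.600, i.e. +60 pp.

+60 percentage points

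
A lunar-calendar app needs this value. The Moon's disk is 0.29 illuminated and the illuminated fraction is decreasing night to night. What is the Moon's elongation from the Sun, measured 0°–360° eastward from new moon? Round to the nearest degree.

295°

From f = (1 − cos θ)/2: cos θ = 1 − 2×0.29 = 0.420; arccos → 65.2°.
A waning Moon lies in 180°–360°, so θ = 360° − 65.2° = 294.8°.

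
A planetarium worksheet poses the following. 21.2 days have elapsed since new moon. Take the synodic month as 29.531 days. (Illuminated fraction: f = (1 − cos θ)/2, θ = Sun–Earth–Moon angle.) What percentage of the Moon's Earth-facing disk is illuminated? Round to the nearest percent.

Phase angle: θ = 360°·(21.2 d)/(29.531 d) = 258.4°.
cos 258.4° = (-0.200), so f = (1 − (-0.200))/2 = 0.600, so 60%.

60%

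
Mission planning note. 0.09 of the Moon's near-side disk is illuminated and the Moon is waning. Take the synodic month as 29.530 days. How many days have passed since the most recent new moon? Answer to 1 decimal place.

Invert f = (1 − cos θ)/2 to get cos θ = 1 − 2(0.09) = 0.820, hence θ₀ = arccos 0.820 = 34.9°.
A waning Moon lies in 180°–360°, so θ = 360° − 34.9° = 325.1°.
That fraction of the synodic month is 325.1/360 × 29.530 d ≈ 26.67 d.

26.7 days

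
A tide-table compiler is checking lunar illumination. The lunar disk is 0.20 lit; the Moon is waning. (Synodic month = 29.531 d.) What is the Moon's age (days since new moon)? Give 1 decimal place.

25.2 days

cos θ = 1 − 2f = 0.600, giving a principal value of 53.1°.
Since the Moon is past full (waning), take the reflex angle: θ = 360° − 53.1° = 306.9°.
Age = 29.531 × 306.9°/360° ≈ 25.17 days.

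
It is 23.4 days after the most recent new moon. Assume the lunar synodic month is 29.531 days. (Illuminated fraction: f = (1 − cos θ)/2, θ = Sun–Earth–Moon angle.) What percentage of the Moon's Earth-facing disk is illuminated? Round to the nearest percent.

37%

Phase angle: θ = 360°·(23.4 d)/(29.531 d) = 285.3°.
With cos θ = 0.263, the lit fraction is (1 − 0.263)/2 ≈ 0.368, so 37%.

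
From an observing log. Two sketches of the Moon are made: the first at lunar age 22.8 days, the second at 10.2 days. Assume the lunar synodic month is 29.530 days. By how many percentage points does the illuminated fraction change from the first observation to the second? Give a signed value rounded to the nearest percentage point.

+35 percentage points

First observation: θ = 360°·22.8/29.530 = 278.0°, so f = 0.431.
Second observation: θ = 124.3°, f = 0.782.
Δf = 0.782 − 0.431 = +0.351, i.e. +35 pp.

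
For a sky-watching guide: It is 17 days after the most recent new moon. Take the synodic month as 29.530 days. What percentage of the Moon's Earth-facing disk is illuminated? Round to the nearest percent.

94%

Phase angle: θ = 360°·(17 d)/(29.530 d) = 207.2°.
With cos θ = (-0.889), the lit fraction is (1 − (-0.889))/2 ≈ 0.945, so 94%.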